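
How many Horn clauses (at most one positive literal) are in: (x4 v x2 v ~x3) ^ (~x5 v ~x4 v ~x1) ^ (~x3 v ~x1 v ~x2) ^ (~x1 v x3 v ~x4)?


A Horn clause has at most one positive literal.
Clause 1: 2 positive lit(s) -> not Horn
Clause 2: 0 positive lit(s) -> Horn
Clause 3: 0 positive lit(s) -> Horn
Clause 4: 1 positive lit(s) -> Horn
Total Horn clauses = 3.

3


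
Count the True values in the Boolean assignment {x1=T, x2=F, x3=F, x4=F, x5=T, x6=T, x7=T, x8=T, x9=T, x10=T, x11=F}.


The weight is the number of variables assigned True.
True variables: x1, x5, x6, x7, x8, x9, x10.
Weight = 7.

7


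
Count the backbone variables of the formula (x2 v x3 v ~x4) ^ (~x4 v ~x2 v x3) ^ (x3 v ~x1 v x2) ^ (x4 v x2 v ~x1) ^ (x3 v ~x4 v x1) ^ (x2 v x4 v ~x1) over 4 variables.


Find all satisfying assignments: 10 model(s).
Check which variables have the same value in every model.
No variable is fixed across all models.
Backbone size = 0.

0


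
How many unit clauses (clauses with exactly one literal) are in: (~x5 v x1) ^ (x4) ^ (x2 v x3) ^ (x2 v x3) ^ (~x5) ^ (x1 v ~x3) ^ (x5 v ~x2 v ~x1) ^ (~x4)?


A unit clause contains exactly one literal.
Unit clauses found: (x4), (~x5), (~x4).
Count = 3.

3


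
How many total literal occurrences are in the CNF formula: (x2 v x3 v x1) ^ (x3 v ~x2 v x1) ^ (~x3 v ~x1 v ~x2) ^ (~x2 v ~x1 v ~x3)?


Clause lengths: 3, 3, 3, 3.
Sum = 3 + 3 + 3 + 3 = 12.

12


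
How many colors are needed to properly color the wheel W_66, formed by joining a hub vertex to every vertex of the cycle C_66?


W_66 consists of the cycle C_66 together with a hub vertex adjacent to every cycle vertex.
The cycle C_66 needs 2 colors (even cycle -> 2).
The hub is adjacent to every cycle vertex, so it must receive a new color distinct from all of them.
Chromatic number = 2 + 1 = 3.

3


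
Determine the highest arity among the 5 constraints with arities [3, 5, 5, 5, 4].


The arities are: 3, 5, 5, 5, 4.
Scan for the maximum value.
Maximum arity = 5.

5


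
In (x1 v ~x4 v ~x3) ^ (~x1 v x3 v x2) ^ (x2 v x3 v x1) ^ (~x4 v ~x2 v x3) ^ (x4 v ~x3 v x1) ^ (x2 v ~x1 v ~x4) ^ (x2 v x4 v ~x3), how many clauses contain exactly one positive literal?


A definite clause has exactly one positive literal.
Clause 1: 1 positive -> definite
Clause 2: 2 positive -> not definite
Clause 3: 3 positive -> not definite
Clause 4: 1 positive -> definite
Clause 5: 2 positive -> not definite
Clause 6: 1 positive -> definite
Clause 7: 2 positive -> not definite
Definite clause count = 3.

3


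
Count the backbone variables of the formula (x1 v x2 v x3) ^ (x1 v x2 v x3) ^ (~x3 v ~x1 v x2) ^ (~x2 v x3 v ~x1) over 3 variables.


Find all satisfying assignments: 5 model(s).
Check which variables have the same value in every model.
No variable is fixed across all models.
Backbone size = 0.

0


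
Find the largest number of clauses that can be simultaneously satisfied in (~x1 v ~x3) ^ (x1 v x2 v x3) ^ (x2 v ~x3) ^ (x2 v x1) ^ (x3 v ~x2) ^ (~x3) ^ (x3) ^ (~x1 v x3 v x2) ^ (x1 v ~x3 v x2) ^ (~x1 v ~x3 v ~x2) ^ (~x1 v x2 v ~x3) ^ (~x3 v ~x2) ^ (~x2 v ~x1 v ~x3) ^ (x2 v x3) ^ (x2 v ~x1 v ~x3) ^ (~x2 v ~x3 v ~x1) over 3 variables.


Enumerate all 8 truth assignments.
For each, count how many of the 16 clauses are satisfied.
The formula is not fully satisfiable, so the maximum is below 16.
Maximum simultaneously satisfiable clauses = 14.

14


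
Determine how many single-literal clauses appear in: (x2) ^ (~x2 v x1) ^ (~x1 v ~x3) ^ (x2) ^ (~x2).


A unit clause contains exactly one literal.
Unit clauses found: (x2), (x2), (~x2).
Count = 3.

3


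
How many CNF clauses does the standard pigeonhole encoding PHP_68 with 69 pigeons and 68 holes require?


The PHP encoding has two parts:
1) At-least-one-hole clauses: 69 (one per pigeon, each with 68 literals).
2) At-most-one-pigeon-per-hole clauses: 68 holes * C(69,2) = 68 * 2346 = 159528.
Total clauses = 69 + 159528 = 159597.

159597


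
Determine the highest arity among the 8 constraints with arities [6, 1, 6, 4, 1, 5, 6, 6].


The arities are: 6, 1, 6, 4, 1, 5, 6, 6.
Scan for the maximum value.
Maximum arity = 6.

6


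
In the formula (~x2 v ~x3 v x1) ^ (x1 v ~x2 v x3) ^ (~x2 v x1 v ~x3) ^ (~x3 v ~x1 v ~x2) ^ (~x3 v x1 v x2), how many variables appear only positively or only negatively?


A pure literal appears in only one polarity across all clauses.
No pure literals found.
Count = 0.

0


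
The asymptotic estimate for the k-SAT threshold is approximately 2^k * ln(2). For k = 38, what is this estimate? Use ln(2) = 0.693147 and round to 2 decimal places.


Using the asymptotic formula: threshold ~ 2^k * ln(2).
2^38 = 274877906944.
274877906944 * 0.693147 = 190530796564.51.

190530796564.51


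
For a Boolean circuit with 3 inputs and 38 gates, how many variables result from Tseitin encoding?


The Tseitin transformation introduces one auxiliary variable per gate.
Total variables = inputs + gates = 3 + 38 = 41.

41


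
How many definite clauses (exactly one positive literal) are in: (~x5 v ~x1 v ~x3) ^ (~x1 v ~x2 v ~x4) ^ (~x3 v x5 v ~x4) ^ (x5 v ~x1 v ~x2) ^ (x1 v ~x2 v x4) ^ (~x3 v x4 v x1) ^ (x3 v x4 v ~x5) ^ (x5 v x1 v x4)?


A definite clause has exactly one positive literal.
Clause 1: 0 positive -> not definite
Clause 2: 0 positive -> not definite
Clause 3: 1 positive -> definite
Clause 4: 1 positive -> definite
Clause 5: 2 positive -> not definite
Clause 6: 2 positive -> not definite
Clause 7: 2 positive -> not definite
Clause 8: 3 positive -> not definite
Definite clause count = 2.

2


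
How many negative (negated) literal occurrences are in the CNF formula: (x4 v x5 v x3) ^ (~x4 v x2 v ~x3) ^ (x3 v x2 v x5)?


Scan each clause for negated literals.
Clause 1: 0 negative; Clause 2: 2 negative; Clause 3: 0 negative.
Total negative literal occurrences = 2.

2


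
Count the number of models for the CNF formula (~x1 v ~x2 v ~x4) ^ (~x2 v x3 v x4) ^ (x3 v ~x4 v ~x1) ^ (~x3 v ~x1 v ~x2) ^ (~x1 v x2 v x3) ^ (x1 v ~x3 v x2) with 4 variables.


Enumerate all 16 truth assignments over 4 variables.
Test each against every clause.
Satisfying assignments found: 7.

7


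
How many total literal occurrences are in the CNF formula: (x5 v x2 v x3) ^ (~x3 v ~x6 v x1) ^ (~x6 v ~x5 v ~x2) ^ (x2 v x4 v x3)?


Clause lengths: 3, 3, 3, 3.
Sum = 3 + 3 + 3 + 3 = 12.

12


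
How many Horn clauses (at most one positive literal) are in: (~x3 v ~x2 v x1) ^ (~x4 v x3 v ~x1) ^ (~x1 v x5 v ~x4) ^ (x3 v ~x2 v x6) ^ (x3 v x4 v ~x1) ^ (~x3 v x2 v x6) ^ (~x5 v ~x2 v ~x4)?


A Horn clause has at most one positive literal.
Clause 1: 1 positive lit(s) -> Horn
Clause 2: 1 positive lit(s) -> Horn
Clause 3: 1 positive lit(s) -> Horn
Clause 4: 2 positive lit(s) -> not Horn
Clause 5: 2 positive lit(s) -> not Horn
Clause 6: 2 positive lit(s) -> not Horn
Clause 7: 0 positive lit(s) -> Horn
Total Horn clauses = 4.

4


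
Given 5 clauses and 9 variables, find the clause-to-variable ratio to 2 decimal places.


Clause-to-variable ratio = clauses / variables.
5 / 9 = 0.56.

0.56


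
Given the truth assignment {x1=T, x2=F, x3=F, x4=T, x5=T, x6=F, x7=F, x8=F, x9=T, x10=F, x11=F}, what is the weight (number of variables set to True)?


The weight is the number of variables assigned True.
True variables: x1, x4, x5, x9.
Weight = 4.

4


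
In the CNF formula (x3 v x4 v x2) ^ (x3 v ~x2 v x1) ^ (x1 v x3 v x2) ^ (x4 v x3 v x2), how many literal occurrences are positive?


Scan each clause for unnegated literals.
Clause 1: 3 positive; Clause 2: 2 positive; Clause 3: 3 positive; Clause 4: 3 positive.
Total positive literal occurrences = 11.

11


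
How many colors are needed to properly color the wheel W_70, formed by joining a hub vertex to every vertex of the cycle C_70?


W_70 consists of the cycle C_70 together with a hub vertex adjacent to every cycle vertex.
The cycle C_70 needs 2 colors (even cycle -> 2).
The hub is adjacent to every cycle vertex, so it must receive a new color distinct from all of them.
Chromatic number = 2 + 1 = 3.

3


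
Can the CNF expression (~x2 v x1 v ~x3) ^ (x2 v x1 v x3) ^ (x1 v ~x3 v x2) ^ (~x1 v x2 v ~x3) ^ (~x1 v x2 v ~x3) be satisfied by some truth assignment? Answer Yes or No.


Check all 8 possible truth assignments.
Number of satisfying assignments found: 4.
The formula is satisfiable.

Yes


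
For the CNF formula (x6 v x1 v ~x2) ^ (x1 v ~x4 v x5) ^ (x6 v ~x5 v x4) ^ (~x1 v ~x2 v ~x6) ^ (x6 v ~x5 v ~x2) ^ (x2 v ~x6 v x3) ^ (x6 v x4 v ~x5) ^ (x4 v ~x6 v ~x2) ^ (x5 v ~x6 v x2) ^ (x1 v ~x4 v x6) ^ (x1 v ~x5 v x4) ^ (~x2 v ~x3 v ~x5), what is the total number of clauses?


Each group enclosed in parentheses joined by ^ is one clause.
Counting the conjuncts: 12 clauses.

12


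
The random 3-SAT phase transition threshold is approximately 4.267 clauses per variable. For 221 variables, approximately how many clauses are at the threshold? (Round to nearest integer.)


The 3-SAT phase transition occurs at approximately 4.267 clauses per variable.
m = 4.267 * 221 = 943.007.
Rounded to nearest integer: 943.

943


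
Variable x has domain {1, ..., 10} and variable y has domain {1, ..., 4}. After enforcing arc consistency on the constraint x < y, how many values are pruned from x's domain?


For the constraint x < y, x needs a supporting value in y's domain.
x can be at most 3 (one less than y's maximum).
Valid x values from domain: 3 out of 10.
Pruned = 10 - 3 = 7.

7


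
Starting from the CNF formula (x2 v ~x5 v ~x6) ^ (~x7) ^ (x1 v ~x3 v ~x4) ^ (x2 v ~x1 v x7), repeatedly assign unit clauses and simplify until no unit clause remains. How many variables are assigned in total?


Unit propagation repeatedly assigns the literal in any unit clause, then simplifies.
Assignments in order: x7 = F.
No further unit clauses remain.
Total variables assigned = 1.

1


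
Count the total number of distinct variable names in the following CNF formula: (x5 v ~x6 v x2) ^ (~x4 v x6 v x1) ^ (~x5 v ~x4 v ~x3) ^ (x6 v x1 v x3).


Identify each distinct variable in the formula.
Variables found: x1, x2, x3, x4, x5, x6.
Total distinct variables = 6.

6


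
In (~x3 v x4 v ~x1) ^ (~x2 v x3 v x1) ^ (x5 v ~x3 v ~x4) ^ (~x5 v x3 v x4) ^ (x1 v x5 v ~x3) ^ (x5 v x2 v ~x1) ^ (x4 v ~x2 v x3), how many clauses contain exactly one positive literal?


A definite clause has exactly one positive literal.
Clause 1: 1 positive -> definite
Clause 2: 2 positive -> not definite
Clause 3: 1 positive -> definite
Clause 4: 2 positive -> not definite
Clause 5: 2 positive -> not definite
Clause 6: 2 positive -> not definite
Clause 7: 2 positive -> not definite
Definite clause count = 2.

2


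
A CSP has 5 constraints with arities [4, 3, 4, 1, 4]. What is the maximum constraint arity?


The arities are: 4, 3, 4, 1, 4.
Scan for the maximum value.
Maximum arity = 4.

4


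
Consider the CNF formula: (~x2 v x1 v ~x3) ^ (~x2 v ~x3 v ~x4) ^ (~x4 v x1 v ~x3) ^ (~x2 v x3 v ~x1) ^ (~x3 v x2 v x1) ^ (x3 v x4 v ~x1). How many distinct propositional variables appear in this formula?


Identify each distinct variable in the formula.
Variables found: x1, x2, x3, x4.
Total distinct variables = 4.

4


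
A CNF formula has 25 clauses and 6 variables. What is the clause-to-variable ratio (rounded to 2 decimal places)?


Clause-to-variable ratio = clauses / variables.
25 / 6 = 4.17.

4.17


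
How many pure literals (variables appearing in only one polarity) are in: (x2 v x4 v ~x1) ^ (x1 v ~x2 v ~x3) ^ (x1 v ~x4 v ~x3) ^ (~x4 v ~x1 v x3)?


A pure literal appears in only one polarity across all clauses.
No pure literals found.
Count = 0.

0


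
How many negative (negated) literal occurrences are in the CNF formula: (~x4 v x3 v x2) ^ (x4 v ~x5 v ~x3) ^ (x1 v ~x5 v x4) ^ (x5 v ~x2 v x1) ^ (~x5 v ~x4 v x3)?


Scan each clause for negated literals.
Clause 1: 1 negative; Clause 2: 2 negative; Clause 3: 1 negative; Clause 4: 1 negative; Clause 5: 2 negative.
Total negative literal occurrences = 7.

7


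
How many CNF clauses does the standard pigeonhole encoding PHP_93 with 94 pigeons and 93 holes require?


The PHP encoding has two parts:
1) At-least-one-hole clauses: 94 (one per pigeon, each with 93 literals).
2) At-most-one-pigeon-per-hole clauses: 93 holes * C(94,2) = 93 * 4371 = 406503.
Total clauses = 94 + 406503 = 406597.

406597


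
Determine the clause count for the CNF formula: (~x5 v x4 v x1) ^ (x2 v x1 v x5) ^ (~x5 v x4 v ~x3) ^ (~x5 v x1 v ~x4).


Each group enclosed in parentheses joined by ^ is one clause.
Counting the conjuncts: 4 clauses.

4


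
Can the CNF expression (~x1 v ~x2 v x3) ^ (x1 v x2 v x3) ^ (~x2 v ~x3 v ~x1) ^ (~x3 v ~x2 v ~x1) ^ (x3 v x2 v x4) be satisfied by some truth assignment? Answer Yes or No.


Check all 16 possible truth assignments.
Number of satisfying assignments found: 9.
The formula is satisfiable.

Yes


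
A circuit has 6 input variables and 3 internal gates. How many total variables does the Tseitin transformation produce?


The Tseitin transformation introduces one auxiliary variable per gate.
Total variables = inputs + gates = 6 + 3 = 9.

9


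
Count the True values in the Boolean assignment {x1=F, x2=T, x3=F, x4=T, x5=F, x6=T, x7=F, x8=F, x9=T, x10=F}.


The weight is the number of variables assigned True.
True variables: x2, x4, x6, x9.
Weight = 4.

4


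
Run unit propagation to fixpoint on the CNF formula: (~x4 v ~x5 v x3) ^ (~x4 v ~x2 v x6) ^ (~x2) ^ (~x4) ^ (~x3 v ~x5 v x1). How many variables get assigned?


Unit propagation repeatedly assigns the literal in any unit clause, then simplifies.
Assignments in order: x2 = F, x4 = F.
No further unit clauses remain.
Total variables assigned = 2.

2


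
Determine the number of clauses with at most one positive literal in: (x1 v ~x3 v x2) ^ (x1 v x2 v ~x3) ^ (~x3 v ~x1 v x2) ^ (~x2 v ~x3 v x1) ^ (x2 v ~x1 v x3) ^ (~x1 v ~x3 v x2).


A Horn clause has at most one positive literal.
Clause 1: 2 positive lit(s) -> not Horn
Clause 2: 2 positive lit(s) -> not Horn
Clause 3: 1 positive lit(s) -> Horn
Clause 4: 1 positive lit(s) -> Horn
Clause 5: 2 positive lit(s) -> not Horn
Clause 6: 1 positive lit(s) -> Horn
Total Horn clauses = 3.

3


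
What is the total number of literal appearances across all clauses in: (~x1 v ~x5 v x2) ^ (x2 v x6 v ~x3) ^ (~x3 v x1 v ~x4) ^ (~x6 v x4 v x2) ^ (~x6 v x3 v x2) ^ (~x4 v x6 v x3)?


Clause lengths: 3, 3, 3, 3, 3, 3.
Sum = 3 + 3 + 3 + 3 + 3 + 3 = 18.

18


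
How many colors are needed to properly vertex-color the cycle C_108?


A cycle on an even number of vertices is bipartite: alternate two colors around the cycle.
Since 108 is even, two colors suffice, and at least two are needed because the graph has edges.
Chromatic number = 2.

2


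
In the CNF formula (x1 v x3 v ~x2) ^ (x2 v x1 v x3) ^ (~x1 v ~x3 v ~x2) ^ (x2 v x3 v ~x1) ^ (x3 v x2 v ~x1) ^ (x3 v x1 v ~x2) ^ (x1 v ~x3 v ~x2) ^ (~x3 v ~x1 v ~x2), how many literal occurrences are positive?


Scan each clause for unnegated literals.
Clause 1: 2 positive; Clause 2: 3 positive; Clause 3: 0 positive; Clause 4: 2 positive; Clause 5: 2 positive; Clause 6: 2 positive; Clause 7: 1 positive; Clause 8: 0 positive.
Total positive literal occurrences = 12.

12


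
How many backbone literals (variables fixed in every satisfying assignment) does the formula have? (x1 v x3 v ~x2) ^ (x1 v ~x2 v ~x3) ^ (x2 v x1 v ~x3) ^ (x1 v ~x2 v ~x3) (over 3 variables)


Find all satisfying assignments: 5 model(s).
Check which variables have the same value in every model.
No variable is fixed across all models.
Backbone size = 0.

0


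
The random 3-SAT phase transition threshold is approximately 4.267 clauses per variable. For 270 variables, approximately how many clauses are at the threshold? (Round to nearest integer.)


The 3-SAT phase transition occurs at approximately 4.267 clauses per variable.
m = 4.267 * 270 = 1152.09.
Rounded to nearest integer: 1152.

1152


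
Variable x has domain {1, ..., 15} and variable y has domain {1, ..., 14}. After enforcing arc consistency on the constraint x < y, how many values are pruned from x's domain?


For the constraint x < y, x needs a supporting value in y's domain.
x can be at most 13 (one less than y's maximum).
Valid x values from domain: 13 out of 15.
Pruned = 15 - 13 = 2.

2


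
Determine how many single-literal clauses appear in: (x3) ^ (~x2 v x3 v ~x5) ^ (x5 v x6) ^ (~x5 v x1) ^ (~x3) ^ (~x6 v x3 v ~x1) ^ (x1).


A unit clause contains exactly one literal.
Unit clauses found: (x3), (~x3), (x1).
Count = 3.

3


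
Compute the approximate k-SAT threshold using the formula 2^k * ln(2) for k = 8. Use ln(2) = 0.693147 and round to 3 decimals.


Using the asymptotic formula: threshold ~ 2^k * ln(2).
2^8 = 256.
256 * 0.693147 = 177.446.

177.446


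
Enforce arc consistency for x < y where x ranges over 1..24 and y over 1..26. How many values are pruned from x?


For the constraint x < y, x needs a supporting value in y's domain.
x can be at most 25 (one less than y's maximum).
Valid x values from domain: 24 out of 24.
Pruned = 24 - 24 = 0.

0


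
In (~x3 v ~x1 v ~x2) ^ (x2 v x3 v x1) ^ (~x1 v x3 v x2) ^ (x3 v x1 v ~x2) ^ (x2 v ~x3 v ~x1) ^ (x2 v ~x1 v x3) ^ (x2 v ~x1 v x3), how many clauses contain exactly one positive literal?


A definite clause has exactly one positive literal.
Clause 1: 0 positive -> not definite
Clause 2: 3 positive -> not definite
Clause 3: 2 positive -> not definite
Clause 4: 2 positive -> not definite
Clause 5: 1 positive -> definite
Clause 6: 2 positive -> not definite
Clause 7: 2 positive -> not definite
Definite clause count = 1.

1


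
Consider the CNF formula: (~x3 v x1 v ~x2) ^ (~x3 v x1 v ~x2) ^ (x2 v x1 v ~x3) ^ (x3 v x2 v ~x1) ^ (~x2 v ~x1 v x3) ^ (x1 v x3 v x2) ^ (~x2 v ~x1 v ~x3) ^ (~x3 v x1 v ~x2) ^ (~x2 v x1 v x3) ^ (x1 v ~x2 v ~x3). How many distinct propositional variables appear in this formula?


Identify each distinct variable in the formula.
Variables found: x1, x2, x3.
Total distinct variables = 3.

3


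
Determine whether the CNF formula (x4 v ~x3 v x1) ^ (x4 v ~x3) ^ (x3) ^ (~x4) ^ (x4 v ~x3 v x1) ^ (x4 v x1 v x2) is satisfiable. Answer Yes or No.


Check all 16 possible truth assignments.
Number of satisfying assignments found: 0.
The formula is unsatisfiable.

No


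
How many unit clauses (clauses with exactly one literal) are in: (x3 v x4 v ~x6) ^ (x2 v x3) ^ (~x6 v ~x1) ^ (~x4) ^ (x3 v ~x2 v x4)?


A unit clause contains exactly one literal.
Unit clauses found: (~x4).
Count = 1.

1


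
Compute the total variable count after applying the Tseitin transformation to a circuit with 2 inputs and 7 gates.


The Tseitin transformation introduces one auxiliary variable per gate.
Total variables = inputs + gates = 2 + 7 = 9.

9


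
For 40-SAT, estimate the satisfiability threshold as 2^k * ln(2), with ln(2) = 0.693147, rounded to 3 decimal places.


Using the asymptotic formula: threshold ~ 2^k * ln(2).
2^40 = 1099511627776.
1099511627776 * 0.693147 = 762123186258.051.

762123186258.051


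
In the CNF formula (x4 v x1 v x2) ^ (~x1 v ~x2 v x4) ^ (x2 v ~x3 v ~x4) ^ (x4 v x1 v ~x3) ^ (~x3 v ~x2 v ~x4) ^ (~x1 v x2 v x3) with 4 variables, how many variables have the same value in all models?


Find all satisfying assignments: 5 model(s).
Check which variables have the same value in every model.
No variable is fixed across all models.
Backbone size = 0.

0


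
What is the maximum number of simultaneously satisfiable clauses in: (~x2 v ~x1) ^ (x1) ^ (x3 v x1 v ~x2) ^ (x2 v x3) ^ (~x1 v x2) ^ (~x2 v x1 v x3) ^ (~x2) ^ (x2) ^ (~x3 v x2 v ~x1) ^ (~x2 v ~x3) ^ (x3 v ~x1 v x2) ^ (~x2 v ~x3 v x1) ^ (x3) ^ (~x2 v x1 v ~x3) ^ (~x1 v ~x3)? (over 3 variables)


Enumerate all 8 truth assignments.
For each, count how many of the 15 clauses are satisfied.
The formula is not fully satisfiable, so the maximum is below 15.
Maximum simultaneously satisfiable clauses = 13.

13


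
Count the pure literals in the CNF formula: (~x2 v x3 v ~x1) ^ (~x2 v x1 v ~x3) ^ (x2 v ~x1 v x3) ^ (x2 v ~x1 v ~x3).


A pure literal appears in only one polarity across all clauses.
No pure literals found.
Count = 0.

0


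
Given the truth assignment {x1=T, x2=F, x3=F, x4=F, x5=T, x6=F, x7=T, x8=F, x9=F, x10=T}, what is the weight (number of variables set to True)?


The weight is the number of variables assigned True.
True variables: x1, x5, x7, x10.
Weight = 4.

4


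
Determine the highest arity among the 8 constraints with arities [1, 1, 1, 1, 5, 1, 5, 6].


The arities are: 1, 1, 1, 1, 5, 1, 5, 6.
Scan for the maximum value.
Maximum arity = 6.

6


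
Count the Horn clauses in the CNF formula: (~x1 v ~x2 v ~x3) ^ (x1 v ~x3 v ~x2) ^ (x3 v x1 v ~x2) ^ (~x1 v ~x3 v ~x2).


A Horn clause has at most one positive literal.
Clause 1: 0 positive lit(s) -> Horn
Clause 2: 1 positive lit(s) -> Horn
Clause 3: 2 positive lit(s) -> not Horn
Clause 4: 0 positive lit(s) -> Horn
Total Horn clauses = 3.

3


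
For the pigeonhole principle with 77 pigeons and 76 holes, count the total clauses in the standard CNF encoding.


The PHP encoding has two parts:
1) At-least-one-hole clauses: 77 (one per pigeon, each with 76 literals).
2) At-most-one-pigeon-per-hole clauses: 76 holes * C(77,2) = 76 * 2926 = 222376.
Total clauses = 77 + 222376 = 222453.

222453


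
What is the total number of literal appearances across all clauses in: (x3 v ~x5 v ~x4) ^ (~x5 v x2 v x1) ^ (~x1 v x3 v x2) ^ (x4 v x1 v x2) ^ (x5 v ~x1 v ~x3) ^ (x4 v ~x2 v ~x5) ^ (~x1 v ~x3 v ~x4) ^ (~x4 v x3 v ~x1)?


Clause lengths: 3, 3, 3, 3, 3, 3, 3, 3.
Sum = 3 + 3 + 3 + 3 + 3 + 3 + 3 + 3 = 24.

24


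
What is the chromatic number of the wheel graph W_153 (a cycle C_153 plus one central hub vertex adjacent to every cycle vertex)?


W_153 consists of the cycle C_153 together with a hub vertex adjacent to every cycle vertex.
The cycle C_153 needs 3 colors (odd cycle -> 3).
The hub is adjacent to every cycle vertex, so it must receive a new color distinct from all of them.
Chromatic number = 3 + 1 = 4.

4


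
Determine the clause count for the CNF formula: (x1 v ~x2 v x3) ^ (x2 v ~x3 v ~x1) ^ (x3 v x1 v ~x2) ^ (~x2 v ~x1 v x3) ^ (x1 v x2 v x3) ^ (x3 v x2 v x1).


Each group enclosed in parentheses joined by ^ is one clause.
Counting the conjuncts: 6 clauses.

6


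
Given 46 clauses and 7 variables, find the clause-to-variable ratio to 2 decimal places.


Clause-to-variable ratio = clauses / variables.
46 / 7 = 6.57.

6.57


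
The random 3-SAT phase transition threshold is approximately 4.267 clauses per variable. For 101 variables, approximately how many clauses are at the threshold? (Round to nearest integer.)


The 3-SAT phase transition occurs at approximately 4.267 clauses per variable.
m = 4.267 * 101 = 430.967.
Rounded to nearest integer: 431.

431


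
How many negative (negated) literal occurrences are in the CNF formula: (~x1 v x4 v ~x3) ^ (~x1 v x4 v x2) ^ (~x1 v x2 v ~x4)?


Scan each clause for negated literals.
Clause 1: 2 negative; Clause 2: 1 negative; Clause 3: 2 negative.
Total negative literal occurrences = 5.

5


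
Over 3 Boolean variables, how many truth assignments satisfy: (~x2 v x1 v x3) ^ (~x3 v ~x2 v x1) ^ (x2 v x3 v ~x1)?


Enumerate all 8 truth assignments over 3 variables.
Test each against every clause.
Satisfying assignments found: 5.

5


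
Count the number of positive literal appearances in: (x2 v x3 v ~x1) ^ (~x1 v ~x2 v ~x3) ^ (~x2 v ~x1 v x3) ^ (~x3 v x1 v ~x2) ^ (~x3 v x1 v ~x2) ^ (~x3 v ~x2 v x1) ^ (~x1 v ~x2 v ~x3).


Scan each clause for unnegated literals.
Clause 1: 2 positive; Clause 2: 0 positive; Clause 3: 1 positive; Clause 4: 1 positive; Clause 5: 1 positive; Clause 6: 1 positive; Clause 7: 0 positive.
Total positive literal occurrences = 6.

6


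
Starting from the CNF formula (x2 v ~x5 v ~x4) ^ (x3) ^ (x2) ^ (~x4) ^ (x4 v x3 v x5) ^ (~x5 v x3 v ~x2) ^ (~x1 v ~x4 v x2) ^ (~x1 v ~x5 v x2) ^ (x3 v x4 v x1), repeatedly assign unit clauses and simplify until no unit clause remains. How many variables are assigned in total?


Unit propagation repeatedly assigns the literal in any unit clause, then simplifies.
Assignments in order: x3 = T, x2 = T, x4 = F.
No further unit clauses remain.
Total variables assigned = 3.

3


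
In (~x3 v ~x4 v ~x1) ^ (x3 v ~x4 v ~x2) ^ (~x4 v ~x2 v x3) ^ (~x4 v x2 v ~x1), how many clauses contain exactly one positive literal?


A definite clause has exactly one positive literal.
Clause 1: 0 positive -> not definite
Clause 2: 1 positive -> definite
Clause 3: 1 positive -> definite
Clause 4: 1 positive -> definite
Definite clause count = 3.

3


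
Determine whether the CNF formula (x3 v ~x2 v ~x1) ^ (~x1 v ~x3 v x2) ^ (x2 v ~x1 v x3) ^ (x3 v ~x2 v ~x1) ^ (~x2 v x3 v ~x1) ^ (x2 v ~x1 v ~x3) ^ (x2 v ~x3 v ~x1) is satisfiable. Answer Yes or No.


Check all 8 possible truth assignments.
Number of satisfying assignments found: 5.
The formula is satisfiable.

Yes


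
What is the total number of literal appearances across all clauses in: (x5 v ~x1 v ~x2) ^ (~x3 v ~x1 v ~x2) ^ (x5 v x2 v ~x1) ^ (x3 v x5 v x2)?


Clause lengths: 3, 3, 3, 3.
Sum = 3 + 3 + 3 + 3 = 12.

12


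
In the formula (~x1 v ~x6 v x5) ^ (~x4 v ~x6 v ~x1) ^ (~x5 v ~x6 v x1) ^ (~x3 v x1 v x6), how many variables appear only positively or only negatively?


A pure literal appears in only one polarity across all clauses.
Pure literals: x3 (negative only), x4 (negative only).
Count = 2.

2


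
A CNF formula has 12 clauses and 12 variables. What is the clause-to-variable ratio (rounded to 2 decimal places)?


Clause-to-variable ratio = clauses / variables.
12 / 12 = 1.0.

1.0


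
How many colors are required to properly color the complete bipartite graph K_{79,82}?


K_{79,82} is bipartite by definition: the two parts are independent sets, with every edge crossing between them.
Color all vertices in one part with color 1 and all vertices in the other part with color 2.
Since the graph has at least one edge, one color does not suffice.
Chromatic number = 2.

2


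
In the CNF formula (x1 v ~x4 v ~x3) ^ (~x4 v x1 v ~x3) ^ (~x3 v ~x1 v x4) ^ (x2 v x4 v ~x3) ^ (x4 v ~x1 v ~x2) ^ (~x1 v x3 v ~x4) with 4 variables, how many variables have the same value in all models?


Find all satisfying assignments: 8 model(s).
Check which variables have the same value in every model.
No variable is fixed across all models.
Backbone size = 0.

0


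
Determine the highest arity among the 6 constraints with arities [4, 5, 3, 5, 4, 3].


The arities are: 4, 5, 3, 5, 4, 3.
Scan for the maximum value.
Maximum arity = 5.

5


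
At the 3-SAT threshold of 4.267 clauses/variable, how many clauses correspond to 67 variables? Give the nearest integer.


The 3-SAT phase transition occurs at approximately 4.267 clauses per variable.
m = 4.267 * 67 = 285.889.
Rounded to nearest integer: 286.

286


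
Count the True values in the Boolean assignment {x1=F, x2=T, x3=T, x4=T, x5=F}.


The weight is the number of variables assigned True.
True variables: x2, x3, x4.
Weight = 3.

3


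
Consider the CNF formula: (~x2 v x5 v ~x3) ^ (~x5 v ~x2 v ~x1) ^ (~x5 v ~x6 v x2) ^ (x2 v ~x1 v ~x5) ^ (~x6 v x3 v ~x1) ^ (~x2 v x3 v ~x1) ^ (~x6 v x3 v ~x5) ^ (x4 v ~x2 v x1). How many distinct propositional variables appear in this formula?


Identify each distinct variable in the formula.
Variables found: x1, x2, x3, x4, x5, x6.
Total distinct variables = 6.

6


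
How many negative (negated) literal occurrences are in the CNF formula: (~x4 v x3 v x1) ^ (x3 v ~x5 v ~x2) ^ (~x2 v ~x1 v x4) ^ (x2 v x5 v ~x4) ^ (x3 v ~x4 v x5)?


Scan each clause for negated literals.
Clause 1: 1 negative; Clause 2: 2 negative; Clause 3: 2 negative; Clause 4: 1 negative; Clause 5: 1 negative.
Total negative literal occurrences = 7.

7


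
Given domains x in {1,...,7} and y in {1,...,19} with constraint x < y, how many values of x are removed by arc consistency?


For the constraint x < y, x needs a supporting value in y's domain.
x can be at most 18 (one less than y's maximum).
Valid x values from domain: 7 out of 7.
Pruned = 7 - 7 = 0.

0


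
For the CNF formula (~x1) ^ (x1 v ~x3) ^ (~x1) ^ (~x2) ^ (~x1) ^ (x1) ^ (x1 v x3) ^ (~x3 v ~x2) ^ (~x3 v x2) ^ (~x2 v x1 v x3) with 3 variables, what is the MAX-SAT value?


Enumerate all 8 truth assignments.
For each, count how many of the 10 clauses are satisfied.
The formula is not fully satisfiable, so the maximum is below 10.
Maximum simultaneously satisfiable clauses = 8.

8


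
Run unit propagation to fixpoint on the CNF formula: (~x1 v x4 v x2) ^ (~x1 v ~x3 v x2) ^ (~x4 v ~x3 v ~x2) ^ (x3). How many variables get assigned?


Unit propagation repeatedly assigns the literal in any unit clause, then simplifies.
Assignments in order: x3 = T.
No further unit clauses remain.
Total variables assigned = 1.

1


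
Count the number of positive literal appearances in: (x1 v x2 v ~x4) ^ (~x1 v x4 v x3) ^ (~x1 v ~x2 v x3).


Scan each clause for unnegated literals.
Clause 1: 2 positive; Clause 2: 2 positive; Clause 3: 1 positive.
Total positive literal occurrences = 5.

5


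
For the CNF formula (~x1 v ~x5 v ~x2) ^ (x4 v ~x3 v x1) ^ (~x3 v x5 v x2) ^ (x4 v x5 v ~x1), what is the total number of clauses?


Each group enclosed in parentheses joined by ^ is one clause.
Counting the conjuncts: 4 clauses.

4


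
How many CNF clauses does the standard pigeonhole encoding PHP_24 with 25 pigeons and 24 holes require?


The PHP encoding has two parts:
1) At-least-one-hole clauses: 25 (one per pigeon, each with 24 literals).
2) At-most-one-pigeon-per-hole clauses: 24 holes * C(25,2) = 24 * 300 = 7200.
Total clauses = 25 + 7200 = 7225.

7225


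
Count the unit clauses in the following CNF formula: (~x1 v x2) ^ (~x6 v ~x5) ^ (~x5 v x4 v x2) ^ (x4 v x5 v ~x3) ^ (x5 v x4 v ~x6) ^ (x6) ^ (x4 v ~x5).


A unit clause contains exactly one literal.
Unit clauses found: (x6).
Count = 1.

1


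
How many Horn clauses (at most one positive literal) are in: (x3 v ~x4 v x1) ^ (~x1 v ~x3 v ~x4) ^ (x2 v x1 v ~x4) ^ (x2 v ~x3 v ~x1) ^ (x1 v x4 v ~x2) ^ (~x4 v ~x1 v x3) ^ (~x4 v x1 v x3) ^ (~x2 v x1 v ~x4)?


A Horn clause has at most one positive literal.
Clause 1: 2 positive lit(s) -> not Horn
Clause 2: 0 positive lit(s) -> Horn
Clause 3: 2 positive lit(s) -> not Horn
Clause 4: 1 positive lit(s) -> Horn
Clause 5: 2 positive lit(s) -> not Horn
Clause 6: 1 positive lit(s) -> Horn
Clause 7: 2 positive lit(s) -> not Horn
Clause 8: 1 positive lit(s) -> Horn
Total Horn clauses = 4.

4


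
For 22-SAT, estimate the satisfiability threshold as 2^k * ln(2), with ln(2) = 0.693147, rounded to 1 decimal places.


Using the asymptotic formula: threshold ~ 2^k * ln(2).
2^22 = 4194304.
4194304 * 0.693147 = 2907269.2.

2907269.2


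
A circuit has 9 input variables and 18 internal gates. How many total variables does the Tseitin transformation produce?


The Tseitin transformation introduces one auxiliary variable per gate.
Total variables = inputs + gates = 9 + 18 = 27.

27


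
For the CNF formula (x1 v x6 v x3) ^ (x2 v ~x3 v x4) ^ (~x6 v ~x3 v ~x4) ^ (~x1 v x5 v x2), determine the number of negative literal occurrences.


Scan each clause for negated literals.
Clause 1: 0 negative; Clause 2: 1 negative; Clause 3: 3 negative; Clause 4: 1 negative.
Total negative literal occurrences = 5.

5


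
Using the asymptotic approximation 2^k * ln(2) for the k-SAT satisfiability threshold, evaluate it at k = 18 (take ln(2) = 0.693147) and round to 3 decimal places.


Using the asymptotic formula: threshold ~ 2^k * ln(2).
2^18 = 262144.
262144 * 0.693147 = 181704.327.

181704.327


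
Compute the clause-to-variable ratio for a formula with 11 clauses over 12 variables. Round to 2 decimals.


Clause-to-variable ratio = clauses / variables.
11 / 12 = 0.92.

0.92


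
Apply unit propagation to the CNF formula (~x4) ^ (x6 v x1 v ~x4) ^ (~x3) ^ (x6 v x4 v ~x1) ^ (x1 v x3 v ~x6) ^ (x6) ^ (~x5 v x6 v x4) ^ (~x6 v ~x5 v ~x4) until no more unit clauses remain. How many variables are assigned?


Unit propagation repeatedly assigns the literal in any unit clause, then simplifies.
Assignments in order: x4 = F, x3 = F, x6 = T, x1 = T.
No further unit clauses remain.
Total variables assigned = 4.

4


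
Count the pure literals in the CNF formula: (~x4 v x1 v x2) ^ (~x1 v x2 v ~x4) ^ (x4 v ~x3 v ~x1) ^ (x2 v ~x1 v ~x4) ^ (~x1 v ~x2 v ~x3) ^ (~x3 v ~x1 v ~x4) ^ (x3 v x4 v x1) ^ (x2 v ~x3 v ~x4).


A pure literal appears in only one polarity across all clauses.
No pure literals found.
Count = 0.

0


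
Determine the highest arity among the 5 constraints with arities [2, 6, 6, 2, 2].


The arities are: 2, 6, 6, 2, 2.
Scan for the maximum value.
Maximum arity = 6.

6


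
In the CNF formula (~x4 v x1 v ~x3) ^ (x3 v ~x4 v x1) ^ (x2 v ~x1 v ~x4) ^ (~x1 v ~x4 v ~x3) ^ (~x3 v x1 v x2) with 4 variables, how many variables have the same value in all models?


Find all satisfying assignments: 8 model(s).
Check which variables have the same value in every model.
No variable is fixed across all models.
Backbone size = 0.

0


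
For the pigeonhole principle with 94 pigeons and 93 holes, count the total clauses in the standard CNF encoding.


The PHP encoding has two parts:
1) At-least-one-hole clauses: 94 (one per pigeon, each with 93 literals).
2) At-most-one-pigeon-per-hole clauses: 93 holes * C(94,2) = 93 * 4371 = 406503.
Total clauses = 94 + 406503 = 406597.

406597


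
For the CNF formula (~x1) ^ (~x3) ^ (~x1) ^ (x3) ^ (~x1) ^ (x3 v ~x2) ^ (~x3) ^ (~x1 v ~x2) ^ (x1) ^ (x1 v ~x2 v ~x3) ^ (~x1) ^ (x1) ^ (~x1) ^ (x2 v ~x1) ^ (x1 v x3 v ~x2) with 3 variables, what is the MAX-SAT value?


Enumerate all 8 truth assignments.
For each, count how many of the 15 clauses are satisfied.
The formula is not fully satisfiable, so the maximum is below 15.
Maximum simultaneously satisfiable clauses = 12.

12


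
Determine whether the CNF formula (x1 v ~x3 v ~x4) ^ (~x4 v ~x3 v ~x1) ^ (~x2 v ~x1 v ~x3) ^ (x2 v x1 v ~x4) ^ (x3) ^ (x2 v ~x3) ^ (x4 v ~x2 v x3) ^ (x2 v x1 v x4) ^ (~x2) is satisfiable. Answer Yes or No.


Check all 16 possible truth assignments.
Number of satisfying assignments found: 0.
The formula is unsatisfiable.

No


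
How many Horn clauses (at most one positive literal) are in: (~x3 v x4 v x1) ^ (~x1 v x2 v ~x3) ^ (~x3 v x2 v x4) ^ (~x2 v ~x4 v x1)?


A Horn clause has at most one positive literal.
Clause 1: 2 positive lit(s) -> not Horn
Clause 2: 1 positive lit(s) -> Horn
Clause 3: 2 positive lit(s) -> not Horn
Clause 4: 1 positive lit(s) -> Horn
Total Horn clauses = 2.

2


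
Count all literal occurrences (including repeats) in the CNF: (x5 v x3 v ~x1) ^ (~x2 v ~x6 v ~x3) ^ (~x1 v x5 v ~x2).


Clause lengths: 3, 3, 3.
Sum = 3 + 3 + 3 = 9.

9


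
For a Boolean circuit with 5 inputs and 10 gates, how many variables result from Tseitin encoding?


The Tseitin transformation introduces one auxiliary variable per gate.
Total variables = inputs + gates = 5 + 10 = 15.

15


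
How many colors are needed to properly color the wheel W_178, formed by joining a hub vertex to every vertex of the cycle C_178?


W_178 consists of the cycle C_178 together with a hub vertex adjacent to every cycle vertex.
The cycle C_178 needs 2 colors (even cycle -> 2).
The hub is adjacent to every cycle vertex, so it must receive a new color distinct from all of them.
Chromatic number = 2 + 1 = 3.

3


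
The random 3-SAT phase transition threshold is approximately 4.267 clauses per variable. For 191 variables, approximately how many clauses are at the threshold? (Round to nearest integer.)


The 3-SAT phase transition occurs at approximately 4.267 clauses per variable.
m = 4.267 * 191 = 814.997.
Rounded to nearest integer: 815.

815


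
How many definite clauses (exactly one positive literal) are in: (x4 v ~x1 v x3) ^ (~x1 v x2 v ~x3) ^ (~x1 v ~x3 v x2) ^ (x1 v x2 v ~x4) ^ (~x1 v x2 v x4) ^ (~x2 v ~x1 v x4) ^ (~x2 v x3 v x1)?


A definite clause has exactly one positive literal.
Clause 1: 2 positive -> not definite
Clause 2: 1 positive -> definite
Clause 3: 1 positive -> definite
Clause 4: 2 positive -> not definite
Clause 5: 2 positive -> not definite
Clause 6: 1 positive -> definite
Clause 7: 2 positive -> not definite
Definite clause count = 3.

3


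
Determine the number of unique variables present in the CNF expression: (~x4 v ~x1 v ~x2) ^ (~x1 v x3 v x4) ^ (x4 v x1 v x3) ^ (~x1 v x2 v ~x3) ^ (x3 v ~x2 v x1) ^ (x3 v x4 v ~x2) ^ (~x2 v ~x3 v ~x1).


Identify each distinct variable in the formula.
Variables found: x1, x2, x3, x4.
Total distinct variables = 4.

4


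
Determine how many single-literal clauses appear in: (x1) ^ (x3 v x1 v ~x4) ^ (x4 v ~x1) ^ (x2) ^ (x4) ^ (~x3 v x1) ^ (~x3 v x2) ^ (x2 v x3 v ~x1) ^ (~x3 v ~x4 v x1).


A unit clause contains exactly one literal.
Unit clauses found: (x1), (x2), (x4).
Count = 3.

3


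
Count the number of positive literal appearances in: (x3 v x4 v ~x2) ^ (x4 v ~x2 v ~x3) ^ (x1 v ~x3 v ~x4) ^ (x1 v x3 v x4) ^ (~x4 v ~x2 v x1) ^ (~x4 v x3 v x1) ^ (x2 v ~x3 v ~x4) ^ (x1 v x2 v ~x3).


Scan each clause for unnegated literals.
Clause 1: 2 positive; Clause 2: 1 positive; Clause 3: 1 positive; Clause 4: 3 positive; Clause 5: 1 positive; Clause 6: 2 positive; Clause 7: 1 positive; Clause 8: 2 positive.
Total positive literal occurrences = 13.

13


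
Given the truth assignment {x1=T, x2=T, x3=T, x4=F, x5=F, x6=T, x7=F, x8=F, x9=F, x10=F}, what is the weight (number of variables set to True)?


The weight is the number of variables assigned True.
True variables: x1, x2, x3, x6.
Weight = 4.

4


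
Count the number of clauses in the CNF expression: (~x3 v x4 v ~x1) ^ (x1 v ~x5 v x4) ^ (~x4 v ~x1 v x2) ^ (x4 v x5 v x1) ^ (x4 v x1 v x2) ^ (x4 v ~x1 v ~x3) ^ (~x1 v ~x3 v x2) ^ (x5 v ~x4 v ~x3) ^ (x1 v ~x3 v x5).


Each group enclosed in parentheses joined by ^ is one clause.
Counting the conjuncts: 9 clauses.

9


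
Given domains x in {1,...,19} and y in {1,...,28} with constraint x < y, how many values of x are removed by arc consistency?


For the constraint x < y, x needs a supporting value in y's domain.
x can be at most 27 (one less than y's maximum).
Valid x values from domain: 19 out of 19.
Pruned = 19 - 19 = 0.

0


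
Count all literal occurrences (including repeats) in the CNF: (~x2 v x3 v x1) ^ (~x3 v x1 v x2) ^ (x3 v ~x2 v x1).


Clause lengths: 3, 3, 3.
Sum = 3 + 3 + 3 = 9.

9


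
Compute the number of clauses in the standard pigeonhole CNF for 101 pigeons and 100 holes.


The PHP encoding has two parts:
1) At-least-one-hole clauses: 101 (one per pigeon, each with 100 literals).
2) At-most-one-pigeon-per-hole clauses: 100 holes * C(101,2) = 100 * 5050 = 505000.
Total clauses = 101 + 505000 = 505101.

505101


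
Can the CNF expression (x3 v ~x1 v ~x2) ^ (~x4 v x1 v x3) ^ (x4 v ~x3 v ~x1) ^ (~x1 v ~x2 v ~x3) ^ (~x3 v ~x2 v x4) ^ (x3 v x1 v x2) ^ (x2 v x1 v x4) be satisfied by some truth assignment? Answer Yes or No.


Check all 16 possible truth assignments.
Number of satisfying assignments found: 6.
The formula is satisfiable.

Yes


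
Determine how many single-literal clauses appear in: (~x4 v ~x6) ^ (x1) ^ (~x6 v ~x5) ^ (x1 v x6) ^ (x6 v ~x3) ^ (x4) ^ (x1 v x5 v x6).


A unit clause contains exactly one literal.
Unit clauses found: (x1), (x4).
Count = 2.

2


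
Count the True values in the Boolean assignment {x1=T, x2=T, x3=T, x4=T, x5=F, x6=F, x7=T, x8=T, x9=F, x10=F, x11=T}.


The weight is the number of variables assigned True.
True variables: x1, x2, x3, x4, x7, x8, x11.
Weight = 7.

7


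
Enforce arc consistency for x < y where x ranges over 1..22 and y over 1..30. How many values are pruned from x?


For the constraint x < y, x needs a supporting value in y's domain.
x can be at most 29 (one less than y's maximum).
Valid x values from domain: 22 out of 22.
Pruned = 22 - 22 = 0.

0
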